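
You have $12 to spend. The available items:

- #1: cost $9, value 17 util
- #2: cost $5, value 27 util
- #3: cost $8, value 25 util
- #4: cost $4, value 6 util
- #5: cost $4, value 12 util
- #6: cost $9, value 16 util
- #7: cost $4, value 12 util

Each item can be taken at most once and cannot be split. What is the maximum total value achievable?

Check high-value combinations within $12:
- #2+#5: cost 5+4=9, value 27+12=39
- #2+#7: cost 5+4=9, value 27+12=39
- #3+#5: cost 8+4=12, value 25+12=37
- #3+#7: cost 8+4=12, value 25+12=37
- #2+#4: cost 5+4=9, value 27+6=33
Best: 39 util.

39 util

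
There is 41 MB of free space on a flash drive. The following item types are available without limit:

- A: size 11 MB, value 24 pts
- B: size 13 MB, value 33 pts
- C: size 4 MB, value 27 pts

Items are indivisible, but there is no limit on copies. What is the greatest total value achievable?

270 pts

Best value-per-unit is C at 27/4, and filling with it alone uses size 10×4=40. No mix of the others beats 10×27 = 270.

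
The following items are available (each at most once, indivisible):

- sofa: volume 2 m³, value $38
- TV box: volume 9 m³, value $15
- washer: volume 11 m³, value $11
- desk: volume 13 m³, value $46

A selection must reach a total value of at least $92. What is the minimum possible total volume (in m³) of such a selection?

Subsets with value ≥ 92, sorted by total volume:
- sofa+TV box+desk: volume 24, value 99
- sofa+washer+desk: volume 26, value 95
- sofa+TV box+washer+desk: volume 35, value 110
Minimum volume: 24 m³.

24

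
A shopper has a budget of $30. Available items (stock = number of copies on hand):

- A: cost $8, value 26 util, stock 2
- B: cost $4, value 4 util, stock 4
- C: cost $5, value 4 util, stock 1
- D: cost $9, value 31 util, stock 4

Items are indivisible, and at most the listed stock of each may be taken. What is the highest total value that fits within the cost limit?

Top feasible selections:
- 3×D: cost 27, value 93
- 1×A + 1×B + 2×D: cost 30, value 92
- 1×A + 2×D: cost 26, value 88
- 2×A + 1×B + 1×D: cost 29, value 87
Best: 93 util.

93 util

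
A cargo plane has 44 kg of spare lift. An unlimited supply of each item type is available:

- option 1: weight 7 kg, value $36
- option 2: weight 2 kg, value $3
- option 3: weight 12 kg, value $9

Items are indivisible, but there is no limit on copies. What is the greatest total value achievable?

Best value-per-unit is option 1 at 36/7; filling with it alone gives 6×36 = 216.
Optimal mix: 6×option 1 + 1×option 2 → weight 44, value 219.

$219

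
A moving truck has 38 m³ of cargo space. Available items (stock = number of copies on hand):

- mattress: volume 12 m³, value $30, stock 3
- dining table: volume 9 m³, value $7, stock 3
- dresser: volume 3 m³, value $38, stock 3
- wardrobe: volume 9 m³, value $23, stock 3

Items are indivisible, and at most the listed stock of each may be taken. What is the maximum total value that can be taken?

Top feasible selections:
- 3×dresser + 3×wardrobe: volume 36, value 183
- 2×mattress + 3×dresser: volume 33, value 174
- 1×mattress + 3×dresser + 1×wardrobe: volume 30, value 167
- 1×dining table + 3×dresser + 2×wardrobe: volume 36, value 167
Best: $183.

$183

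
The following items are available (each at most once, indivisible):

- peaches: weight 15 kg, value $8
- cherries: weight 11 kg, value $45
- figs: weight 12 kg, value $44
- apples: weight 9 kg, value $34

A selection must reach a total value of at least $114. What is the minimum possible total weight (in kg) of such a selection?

32

Subsets with value ≥ 114, sorted by total weight:
- cherries+figs+apples: weight 32, value 123
- peaches+cherries+figs+apples: weight 47, value 131
Minimum weight: 32 kg.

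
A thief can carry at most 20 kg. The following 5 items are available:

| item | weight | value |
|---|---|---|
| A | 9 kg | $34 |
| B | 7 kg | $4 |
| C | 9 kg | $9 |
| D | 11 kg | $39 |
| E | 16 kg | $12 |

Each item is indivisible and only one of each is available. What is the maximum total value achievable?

Check high-value combinations within 20 kg:
- A+D: weight 9+11=20, value 34+39=73
- C+D: weight 9+11=20, value 9+39=48
- A+C: weight 9+9=18, value 34+9=43
- B+D: weight 7+11=18, value 4+39=43
Best: $73.

$73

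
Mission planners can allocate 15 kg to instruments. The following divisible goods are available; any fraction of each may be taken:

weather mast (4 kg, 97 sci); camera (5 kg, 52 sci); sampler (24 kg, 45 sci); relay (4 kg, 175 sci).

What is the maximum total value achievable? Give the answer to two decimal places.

327.75

Take in order of value per unit:
- relay (175/4 per unit): all 4 → value 175, running total 175.00
- weather mast (97/4 per unit): all 4 → value 97, running total 272.00
- camera (52/5 per unit): all 5 → value 52, running total 324.00
- sampler (45/24 per unit): 2 of 24 → value 2×45/24 = 3.7500, running total 327.75
Total 327.75.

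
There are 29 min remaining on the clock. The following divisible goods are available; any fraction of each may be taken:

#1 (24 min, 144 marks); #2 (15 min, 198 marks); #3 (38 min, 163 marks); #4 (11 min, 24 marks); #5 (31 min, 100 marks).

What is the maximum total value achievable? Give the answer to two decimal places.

282.00

Take in order of value per unit:
- #2 (198/15 per unit): all 15 → value 198, running total 198.00
- #1 (144/24 per unit): 14 of 24 → value 14×144/24 = 84.0000, running total 282.00
Total 282.00.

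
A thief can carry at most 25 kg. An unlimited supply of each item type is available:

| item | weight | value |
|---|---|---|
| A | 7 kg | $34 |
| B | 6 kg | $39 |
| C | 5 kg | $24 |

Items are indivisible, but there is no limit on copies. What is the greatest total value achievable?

$156

Best value-per-unit is B at 39/6, and filling with it alone uses weight 4×6=24. No mix of the others beats 4×39 = 156.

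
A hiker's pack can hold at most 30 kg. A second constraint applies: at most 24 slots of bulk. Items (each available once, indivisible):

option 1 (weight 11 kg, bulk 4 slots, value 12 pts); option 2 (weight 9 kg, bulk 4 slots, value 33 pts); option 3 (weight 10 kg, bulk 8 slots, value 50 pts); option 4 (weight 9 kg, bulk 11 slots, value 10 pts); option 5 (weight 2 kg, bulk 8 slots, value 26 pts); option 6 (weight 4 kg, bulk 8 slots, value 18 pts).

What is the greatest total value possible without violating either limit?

109 pts

Feasible sets respecting both limits:
- option 2+option 3+option 5: weight 21, bulk 20, value 109
- option 2+option 3+option 6: weight 23, bulk 20, value 101
- option 1+option 2+option 3: weight 30, bulk 16, value 95
Best: 109 pts.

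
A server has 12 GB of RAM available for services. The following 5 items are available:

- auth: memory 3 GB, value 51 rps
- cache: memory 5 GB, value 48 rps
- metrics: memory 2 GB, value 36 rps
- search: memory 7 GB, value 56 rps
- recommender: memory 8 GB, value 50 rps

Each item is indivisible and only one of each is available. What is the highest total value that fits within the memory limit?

143 rps

Check high-value combinations within 12 GB:
- auth+metrics+search: memory 3+2+7=12, value 51+36+56=143
- auth+cache+metrics: memory 3+5+2=10, value 51+48+36=135
- auth+search: memory 3+7=10, value 51+56=107
Best: 143 rps.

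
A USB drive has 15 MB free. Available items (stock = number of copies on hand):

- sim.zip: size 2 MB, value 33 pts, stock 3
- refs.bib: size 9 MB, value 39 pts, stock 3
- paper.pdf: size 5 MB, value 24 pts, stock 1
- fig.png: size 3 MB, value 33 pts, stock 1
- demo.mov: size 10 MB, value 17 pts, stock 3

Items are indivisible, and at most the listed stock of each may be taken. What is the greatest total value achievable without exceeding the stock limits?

156 pts

Best selections within size 15 and stock limits:
- 3×sim.zip + 1×paper.pdf + 1×fig.png: size 14, value 156
- 3×sim.zip + 1×refs.bib: size 15, value 138
Best: 156 pts.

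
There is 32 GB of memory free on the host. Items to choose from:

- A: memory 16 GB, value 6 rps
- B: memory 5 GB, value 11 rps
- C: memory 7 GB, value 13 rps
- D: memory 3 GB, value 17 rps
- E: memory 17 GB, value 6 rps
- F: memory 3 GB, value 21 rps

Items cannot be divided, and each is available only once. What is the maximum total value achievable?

Check high-value combinations within 32 GB:
- B+C+D+F: memory 5+7+3+3=18, value 11+13+17+21=62
- A+C+D+F: memory 16+7+3+3=29, value 6+13+17+21=57
- C+D+E+F: memory 7+3+17+3=30, value 13+17+6+21=57
- A+B+D+F: memory 16+5+3+3=27, value 6+11+17+21=55
- B+D+E+F: memory 5+3+17+3=28, value 11+17+6+21=55
Best: 62 rps.

62 rps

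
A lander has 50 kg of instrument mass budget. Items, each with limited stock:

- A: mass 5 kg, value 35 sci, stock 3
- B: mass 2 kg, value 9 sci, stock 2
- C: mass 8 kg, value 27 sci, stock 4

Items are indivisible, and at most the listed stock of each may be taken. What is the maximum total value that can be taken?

222 sci

Top feasible selections:
- 3×A + 1×B + 4×C: mass 49, value 222
- 3×A + 4×C: mass 47, value 213
- 3×A + 2×B + 3×C: mass 43, value 204
Best: 222 sci.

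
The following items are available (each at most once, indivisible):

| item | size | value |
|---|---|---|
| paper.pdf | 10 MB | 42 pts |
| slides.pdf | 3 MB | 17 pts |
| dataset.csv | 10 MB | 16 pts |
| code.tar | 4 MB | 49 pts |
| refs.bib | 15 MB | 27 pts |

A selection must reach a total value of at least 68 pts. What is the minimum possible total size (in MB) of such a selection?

14

Subsets with value ≥ 68, sorted by total size:
- paper.pdf+code.tar: size 14, value 91
- paper.pdf+slides.pdf+code.tar: size 17, value 108
- slides.pdf+dataset.csv+code.tar: size 17, value 82
- code.tar+refs.bib: size 19, value 76
Minimum size: 14 MB.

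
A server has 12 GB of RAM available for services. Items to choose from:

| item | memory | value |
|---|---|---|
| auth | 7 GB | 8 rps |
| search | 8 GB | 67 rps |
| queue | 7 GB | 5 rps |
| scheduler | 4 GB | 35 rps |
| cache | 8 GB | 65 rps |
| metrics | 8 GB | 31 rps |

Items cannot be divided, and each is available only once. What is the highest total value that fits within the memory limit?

Check high-value combinations within 12 GB:
- search+scheduler: memory 8+4=12, value 67+35=102
- scheduler+cache: memory 4+8=12, value 35+65=100
- search: memory 8, value 67
Best: 102 rps.

102 rps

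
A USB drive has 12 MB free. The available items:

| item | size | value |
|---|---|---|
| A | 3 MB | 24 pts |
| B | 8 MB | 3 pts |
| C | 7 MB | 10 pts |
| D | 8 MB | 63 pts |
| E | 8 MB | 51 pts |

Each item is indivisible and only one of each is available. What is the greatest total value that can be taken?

87 pts

Check high-value combinations within 12 MB:
- A+D: size 3+8=11, value 24+63=87
- A+E: size 3+8=11, value 24+51=75
- D: size 8, value 63
Best: 87 pts.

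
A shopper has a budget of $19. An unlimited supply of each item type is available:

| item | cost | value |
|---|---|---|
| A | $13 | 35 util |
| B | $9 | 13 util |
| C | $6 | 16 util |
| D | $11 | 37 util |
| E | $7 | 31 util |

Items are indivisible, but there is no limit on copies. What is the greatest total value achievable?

68 util

Best value-per-unit is E at 31/7; filling with it alone gives 2×31 = 62.
Optimal mix: 1×D + 1×E → cost 18, value 68.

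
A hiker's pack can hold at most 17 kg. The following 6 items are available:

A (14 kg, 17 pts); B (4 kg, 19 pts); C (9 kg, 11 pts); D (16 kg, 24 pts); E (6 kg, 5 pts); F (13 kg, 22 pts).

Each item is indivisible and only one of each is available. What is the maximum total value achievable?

41 pts

This is a 0/1 knapsack; check combinations near the capacity.
- B+F: weight 4+13=17, value 19+22=41
- B+C: weight 4+9=13, value 19+11=30
- B+E: weight 4+6=10, value 19+5=24
- D: weight 16, value 24
- F: weight 13, value 22
Best: 41 pts.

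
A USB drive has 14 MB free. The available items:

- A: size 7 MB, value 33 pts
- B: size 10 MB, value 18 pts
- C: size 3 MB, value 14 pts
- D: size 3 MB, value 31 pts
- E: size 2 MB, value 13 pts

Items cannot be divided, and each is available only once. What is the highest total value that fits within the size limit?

78 pts

Check high-value combinations within 14 MB:
- A+C+D: size 7+3+3=13, value 33+14+31=78
- A+D+E: size 7+3+2=12, value 33+31+13=77
- A+D: size 7+3=10, value 33+31=64
Best: 78 pts.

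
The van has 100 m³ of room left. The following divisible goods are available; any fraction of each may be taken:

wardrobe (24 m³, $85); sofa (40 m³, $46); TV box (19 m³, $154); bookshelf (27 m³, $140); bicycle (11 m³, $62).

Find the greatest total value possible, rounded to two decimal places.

Take in order of value per unit:
- TV box (154/19 per unit): all 19 → value 154, running total 154.00
- bicycle (62/11 per unit): all 11 → value 62, running total 216.00
- bookshelf (140/27 per unit): all 27 → value 140, running total 356.00
- wardrobe (85/24 per unit): all 24 → value 85, running total 441.00
- sofa (46/40 per unit): 19 of 40 → value 19×46/40 = 21.8500, running total 462.85
Total 462.85.

462.85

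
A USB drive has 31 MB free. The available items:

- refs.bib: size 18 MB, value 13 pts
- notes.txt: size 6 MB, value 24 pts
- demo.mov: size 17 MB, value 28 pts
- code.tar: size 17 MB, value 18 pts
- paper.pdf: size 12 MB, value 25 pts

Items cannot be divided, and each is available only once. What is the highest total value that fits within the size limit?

Check high-value combinations within 31 MB:
- demo.mov+paper.pdf: size 17+12=29, value 28+25=53
- notes.txt+demo.mov: size 6+17=23, value 24+28=52
- notes.txt+paper.pdf: size 6+12=18, value 24+25=49
Best: 53 pts.

53 pts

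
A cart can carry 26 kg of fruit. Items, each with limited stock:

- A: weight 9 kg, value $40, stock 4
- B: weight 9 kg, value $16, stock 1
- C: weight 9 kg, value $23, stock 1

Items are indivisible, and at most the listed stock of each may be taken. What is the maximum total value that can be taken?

$80

Top feasible selections:
- 2×A: weight 18, value 80
- 1×A + 1×C: weight 18, value 63
- 1×A + 1×B: weight 18, value 56
Best: $80.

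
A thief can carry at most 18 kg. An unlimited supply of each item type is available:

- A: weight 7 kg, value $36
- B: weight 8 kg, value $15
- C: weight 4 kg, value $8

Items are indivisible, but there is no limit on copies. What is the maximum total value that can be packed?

Best value-per-unit is A at 36/7; filling with it alone gives 2×36 = 72.
Optimal mix: 2×A + 1×C → weight 18, value 80.

$80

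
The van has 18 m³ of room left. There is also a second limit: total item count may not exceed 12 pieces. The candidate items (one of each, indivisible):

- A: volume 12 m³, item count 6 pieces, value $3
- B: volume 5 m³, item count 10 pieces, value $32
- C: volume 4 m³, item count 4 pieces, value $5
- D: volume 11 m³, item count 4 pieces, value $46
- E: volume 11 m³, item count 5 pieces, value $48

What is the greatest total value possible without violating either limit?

Feasible sets respecting both limits:
- C+E: volume 15, item count 9, value 53
- C+D: volume 15, item count 8, value 51
- E: volume 11, item count 5, value 48
- D: volume 11, item count 4, value 46
Best: $53.

$53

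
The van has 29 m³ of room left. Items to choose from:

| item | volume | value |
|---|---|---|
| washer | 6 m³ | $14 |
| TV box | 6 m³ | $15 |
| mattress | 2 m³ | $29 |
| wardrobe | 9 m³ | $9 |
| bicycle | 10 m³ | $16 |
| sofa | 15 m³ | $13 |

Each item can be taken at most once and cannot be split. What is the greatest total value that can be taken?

This is a 0/1 knapsack; check combinations near the capacity.
- washer+TV box+mattress+bicycle: volume 6+6+2+10=24, value 14+15+29+16=74
- washer+TV box+mattress+sofa: volume 6+6+2+15=29, value 14+15+29+13=71
- TV box+mattress+wardrobe+bicycle: volume 6+2+9+10=27, value 15+29+9+16=69
- washer+mattress+wardrobe+bicycle: volume 6+2+9+10=27, value 14+29+9+16=68
- washer+TV box+mattress+wardrobe: volume 6+6+2+9=23, value 14+15+29+9=67
Best: $74.

$74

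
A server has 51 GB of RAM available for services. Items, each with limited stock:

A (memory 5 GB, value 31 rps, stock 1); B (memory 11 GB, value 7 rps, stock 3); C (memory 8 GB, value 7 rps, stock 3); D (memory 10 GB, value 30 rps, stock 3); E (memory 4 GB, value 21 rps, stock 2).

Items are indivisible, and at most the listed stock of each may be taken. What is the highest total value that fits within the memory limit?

170 rps

Top feasible selections:
- 1×A + 1×C + 3×D + 2×E: memory 51, value 170
- 1×A + 3×D + 2×E: memory 43, value 163
- 1×A + 1×C + 3×D + 1×E: memory 47, value 149
Best: 170 rps.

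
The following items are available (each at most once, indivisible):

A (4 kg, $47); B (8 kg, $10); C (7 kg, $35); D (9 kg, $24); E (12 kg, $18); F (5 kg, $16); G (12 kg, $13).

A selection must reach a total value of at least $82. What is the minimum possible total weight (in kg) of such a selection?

11

Subsets with value ≥ 82, sorted by total weight:
- A+C: weight 11, value 82
- A+C+F: weight 16, value 98
Minimum weight: 11 kg.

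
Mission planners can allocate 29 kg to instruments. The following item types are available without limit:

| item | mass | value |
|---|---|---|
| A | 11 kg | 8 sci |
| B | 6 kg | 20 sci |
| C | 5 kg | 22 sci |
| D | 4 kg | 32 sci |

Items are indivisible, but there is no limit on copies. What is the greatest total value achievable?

224 sci

Best value-per-unit is D at 32/4, and filling with it alone uses mass 7×4=28. No mix of the others beats 7×32 = 224.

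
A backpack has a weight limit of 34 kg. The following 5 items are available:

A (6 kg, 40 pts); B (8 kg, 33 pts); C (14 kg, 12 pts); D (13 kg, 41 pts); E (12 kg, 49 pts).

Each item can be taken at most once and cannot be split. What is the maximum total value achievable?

130 pts

Check high-value combinations within 34 kg:
- A+D+E: weight 6+13+12=31, value 40+41+49=130
- B+D+E: weight 8+13+12=33, value 33+41+49=123
- A+B+E: weight 6+8+12=26, value 40+33+49=122
- A+B+D: weight 6+8+13=27, value 40+33+41=114
- A+C+E: weight 6+14+12=32, value 40+12+49=101
Best: 130 pts.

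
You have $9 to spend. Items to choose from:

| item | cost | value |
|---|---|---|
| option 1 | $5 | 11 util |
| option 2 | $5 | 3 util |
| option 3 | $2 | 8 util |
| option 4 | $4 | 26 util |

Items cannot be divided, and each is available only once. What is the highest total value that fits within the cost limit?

37 util

Check high-value combinations within $9:
- option 1+option 4: cost 5+4=9, value 11+26=37
- option 3+option 4: cost 2+4=6, value 8+26=34
- option 2+option 4: cost 5+4=9, value 3+26=29
Best: 37 util.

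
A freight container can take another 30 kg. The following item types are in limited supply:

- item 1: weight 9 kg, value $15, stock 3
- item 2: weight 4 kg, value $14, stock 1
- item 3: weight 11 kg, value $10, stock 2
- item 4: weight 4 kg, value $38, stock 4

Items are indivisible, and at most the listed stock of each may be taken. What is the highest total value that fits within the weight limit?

Top feasible selections:
- 1×item 1 + 1×item 2 + 4×item 4: weight 29, value 181
- 1×item 1 + 4×item 4: weight 25, value 167
- 1×item 2 + 4×item 4: weight 20, value 166
- 1×item 3 + 4×item 4: weight 27, value 162
Best: $181.

$181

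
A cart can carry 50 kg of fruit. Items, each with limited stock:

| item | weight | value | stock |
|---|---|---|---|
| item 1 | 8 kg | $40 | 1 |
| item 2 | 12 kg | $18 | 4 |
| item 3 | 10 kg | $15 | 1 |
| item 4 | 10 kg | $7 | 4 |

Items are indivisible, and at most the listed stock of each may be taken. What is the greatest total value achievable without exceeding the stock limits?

Top feasible selections:
- 1×item 1 + 3×item 2: weight 44, value 94
- 1×item 1 + 2×item 2 + 1×item 3: weight 42, value 91
- 1×item 1 + 1×item 2 + 1×item 3 + 2×item 4: weight 50, value 87
Best: $94.

$94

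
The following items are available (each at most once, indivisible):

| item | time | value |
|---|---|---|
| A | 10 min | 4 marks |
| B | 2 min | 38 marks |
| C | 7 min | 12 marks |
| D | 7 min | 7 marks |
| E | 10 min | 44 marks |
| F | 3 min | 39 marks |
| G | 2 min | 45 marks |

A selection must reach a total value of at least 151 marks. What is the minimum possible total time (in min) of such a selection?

17

Subsets with value ≥ 151, sorted by total time:
- B+E+F+G: time 17, value 166
- B+C+E+F+G: time 24, value 178
- B+D+E+F+G: time 24, value 173
Minimum time: 17 min.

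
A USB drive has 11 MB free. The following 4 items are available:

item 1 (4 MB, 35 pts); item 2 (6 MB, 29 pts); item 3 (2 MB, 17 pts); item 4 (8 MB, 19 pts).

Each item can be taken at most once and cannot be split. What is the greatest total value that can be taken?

64 pts

This is a 0/1 knapsack; check combinations near the capacity.
- item 1+item 2: size 4+6=10, value 35+29=64
- item 1+item 3: size 4+2=6, value 35+17=52
- item 2+item 3: size 6+2=8, value 29+17=46
- item 3+item 4: size 2+8=10, value 17+19=36
Best: 64 pts.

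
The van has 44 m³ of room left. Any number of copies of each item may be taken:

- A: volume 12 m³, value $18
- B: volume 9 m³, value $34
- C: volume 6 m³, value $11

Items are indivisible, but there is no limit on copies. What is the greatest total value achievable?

$147

Best value-per-unit is B at 34/9; filling with it alone gives 4×34 = 136.
Optimal mix: 4×B + 1×C → volume 42, value 147.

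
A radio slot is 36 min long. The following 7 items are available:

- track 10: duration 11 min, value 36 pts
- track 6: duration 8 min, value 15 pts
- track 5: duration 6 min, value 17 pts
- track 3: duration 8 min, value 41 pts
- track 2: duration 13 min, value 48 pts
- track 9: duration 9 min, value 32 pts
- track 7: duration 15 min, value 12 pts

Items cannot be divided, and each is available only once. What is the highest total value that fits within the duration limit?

138 pts

Check high-value combinations within 36 min:
- track 5+track 3+track 2+track 9: duration 6+8+13+9=36, value 17+41+48+32=138
- track 10+track 5+track 3+track 9: duration 11+6+8+9=34, value 36+17+41+32=126
- track 10+track 3+track 2: duration 11+8+13=32, value 36+41+48=125
- track 10+track 6+track 3+track 9: duration 11+8+8+9=36, value 36+15+41+32=124
Best: 138 pts.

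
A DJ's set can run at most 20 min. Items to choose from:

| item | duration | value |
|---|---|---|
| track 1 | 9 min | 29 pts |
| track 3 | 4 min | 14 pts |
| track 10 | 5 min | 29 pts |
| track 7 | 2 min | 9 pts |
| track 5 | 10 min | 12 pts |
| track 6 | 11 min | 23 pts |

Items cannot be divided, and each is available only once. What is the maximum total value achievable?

Check high-value combinations within 20 min:
- track 1+track 3+track 10+track 7: duration 9+4+5+2=20, value 29+14+29+9=81
- track 1+track 3+track 10: duration 9+4+5=18, value 29+14+29=72
- track 1+track 10+track 7: duration 9+5+2=16, value 29+29+9=67
- track 3+track 10+track 6: duration 4+5+11=20, value 14+29+23=66
Best: 81 pts.

81 pts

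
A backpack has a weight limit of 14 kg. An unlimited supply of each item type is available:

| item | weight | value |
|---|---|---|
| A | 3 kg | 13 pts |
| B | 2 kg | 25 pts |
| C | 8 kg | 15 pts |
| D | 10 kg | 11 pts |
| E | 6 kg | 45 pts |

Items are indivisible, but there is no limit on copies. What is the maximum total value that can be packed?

Best value-per-unit is B at 25/2, and filling with it alone uses weight 7×2=14. No mix of the others beats 7×25 = 175.

175 pts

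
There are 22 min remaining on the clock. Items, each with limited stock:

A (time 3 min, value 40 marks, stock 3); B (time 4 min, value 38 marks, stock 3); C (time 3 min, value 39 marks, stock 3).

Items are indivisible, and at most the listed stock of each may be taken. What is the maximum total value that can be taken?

Top feasible selections:
- 3×A + 1×B + 3×C: time 22, value 275
- 3×A + 3×C: time 18, value 237
- 3×A + 1×B + 2×C: time 19, value 236
- 2×A + 1×B + 3×C: time 19, value 235
Best: 275 marks.

275 marks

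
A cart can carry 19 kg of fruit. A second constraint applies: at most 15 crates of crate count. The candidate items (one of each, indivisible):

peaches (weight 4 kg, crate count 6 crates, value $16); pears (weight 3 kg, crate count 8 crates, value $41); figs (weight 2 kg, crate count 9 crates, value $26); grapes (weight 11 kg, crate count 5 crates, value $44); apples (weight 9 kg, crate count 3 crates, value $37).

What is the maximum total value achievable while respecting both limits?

Feasible sets respecting both limits:
- pears+grapes: weight 14, crate count 13, value 85
- pears+apples: weight 12, crate count 11, value 78
- figs+grapes: weight 13, crate count 14, value 70
- figs+apples: weight 11, crate count 12, value 63
Best: $85.

$85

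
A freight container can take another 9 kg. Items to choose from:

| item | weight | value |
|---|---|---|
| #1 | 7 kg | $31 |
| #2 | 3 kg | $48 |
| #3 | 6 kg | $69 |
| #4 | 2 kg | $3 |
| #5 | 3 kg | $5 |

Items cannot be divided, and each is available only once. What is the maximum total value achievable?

This is a 0/1 knapsack; check combinations near the capacity.
- #2+#3: weight 3+6=9, value 48+69=117
- #3+#5: weight 6+3=9, value 69+5=74
- #3+#4: weight 6+2=8, value 69+3=72
Best: $117.

$117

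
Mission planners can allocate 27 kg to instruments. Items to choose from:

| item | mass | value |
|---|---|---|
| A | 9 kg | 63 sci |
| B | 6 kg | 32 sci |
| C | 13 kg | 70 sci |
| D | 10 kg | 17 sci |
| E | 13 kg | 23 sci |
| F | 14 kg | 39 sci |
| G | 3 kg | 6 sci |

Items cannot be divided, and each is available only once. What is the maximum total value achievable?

Check high-value combinations within 27 kg:
- A+C+G: mass 9+13+3=25, value 63+70+6=139
- A+C: mass 9+13=22, value 63+70=133
- A+B+D: mass 9+6+10=25, value 63+32+17=112
- C+F: mass 13+14=27, value 70+39=109
- B+C+G: mass 6+13+3=22, value 32+70+6=108
Best: 139 sci.

139 sci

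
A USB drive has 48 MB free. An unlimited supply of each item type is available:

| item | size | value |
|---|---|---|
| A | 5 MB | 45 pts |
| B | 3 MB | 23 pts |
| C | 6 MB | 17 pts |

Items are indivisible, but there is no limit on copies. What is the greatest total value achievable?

428 pts

Best value-per-unit is A at 45/5; filling with it alone gives 9×45 = 405.
Optimal mix: 9×A + 1×B → size 48, value 428.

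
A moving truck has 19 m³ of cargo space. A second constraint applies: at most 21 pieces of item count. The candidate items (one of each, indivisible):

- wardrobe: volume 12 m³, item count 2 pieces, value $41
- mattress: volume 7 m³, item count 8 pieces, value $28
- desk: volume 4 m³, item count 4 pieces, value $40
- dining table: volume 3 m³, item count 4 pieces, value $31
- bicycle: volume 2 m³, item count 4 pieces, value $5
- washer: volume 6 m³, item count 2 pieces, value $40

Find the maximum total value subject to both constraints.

Feasible sets respecting both limits:
- desk+dining table+bicycle+washer: volume 15, item count 14, value 116
- mattress+desk+bicycle+washer: volume 19, item count 18, value 113
- wardrobe+desk+dining table: volume 19, item count 10, value 112
- desk+dining table+washer: volume 13, item count 10, value 111
Best: $116.

$116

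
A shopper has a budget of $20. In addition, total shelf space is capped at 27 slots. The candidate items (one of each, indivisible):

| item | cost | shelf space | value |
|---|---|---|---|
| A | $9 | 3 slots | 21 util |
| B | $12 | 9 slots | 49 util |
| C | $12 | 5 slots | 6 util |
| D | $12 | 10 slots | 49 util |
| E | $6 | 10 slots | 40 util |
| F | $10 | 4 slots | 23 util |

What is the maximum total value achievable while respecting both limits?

Feasible sets respecting both limits:
- B+E: cost 18, shelf space 19, value 89
- D+E: cost 18, shelf space 20, value 89
- E+F: cost 16, shelf space 14, value 63
- A+E: cost 15, shelf space 13, value 61
Best: 89 util.

89 util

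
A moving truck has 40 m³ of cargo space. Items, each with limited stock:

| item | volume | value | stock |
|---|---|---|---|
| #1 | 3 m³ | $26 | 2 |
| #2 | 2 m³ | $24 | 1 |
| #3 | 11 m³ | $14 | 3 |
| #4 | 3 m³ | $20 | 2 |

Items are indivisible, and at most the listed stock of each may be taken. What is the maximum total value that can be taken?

Top feasible selections:
- 2×#1 + 1×#2 + 2×#3 + 2×#4: volume 36, value 144
- 2×#1 + 1×#2 + 1×#3 + 2×#4: volume 25, value 130
Best: $144.

$144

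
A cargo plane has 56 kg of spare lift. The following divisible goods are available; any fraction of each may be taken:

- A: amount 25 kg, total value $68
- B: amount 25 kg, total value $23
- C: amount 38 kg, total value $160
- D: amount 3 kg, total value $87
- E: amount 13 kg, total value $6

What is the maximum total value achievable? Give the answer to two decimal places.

287.80

Take in order of value per unit:
- D (87/3 per unit): all 3 → value 87, running total 87.00
- C (160/38 per unit): all 38 → value 160, running total 247.00
- A (68/25 per unit): 15 of 25 → value 15×68/25 = 40.8000, running total 287.80
Total 287.80.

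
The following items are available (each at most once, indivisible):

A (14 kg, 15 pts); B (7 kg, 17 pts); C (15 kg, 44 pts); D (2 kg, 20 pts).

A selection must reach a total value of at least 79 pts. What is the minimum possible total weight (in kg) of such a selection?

Subsets with value ≥ 79, sorted by total weight:
- B+C+D: weight 24, value 81
- A+C+D: weight 31, value 79
Minimum weight: 24 kg.

24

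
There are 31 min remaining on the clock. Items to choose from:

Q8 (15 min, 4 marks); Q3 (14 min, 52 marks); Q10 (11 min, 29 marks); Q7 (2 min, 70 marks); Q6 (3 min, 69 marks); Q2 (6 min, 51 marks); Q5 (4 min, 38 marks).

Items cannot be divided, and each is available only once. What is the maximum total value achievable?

This is a 0/1 knapsack; check combinations near the capacity.
- Q3+Q7+Q6+Q2+Q5: time 14+2+3+6+4=29, value 52+70+69+51+38=280
- Q10+Q7+Q6+Q2+Q5: time 11+2+3+6+4=26, value 29+70+69+51+38=257
- Q3+Q7+Q6+Q2: time 14+2+3+6=25, value 52+70+69+51=242
- Q8+Q7+Q6+Q2+Q5: time 15+2+3+6+4=30, value 4+70+69+51+38=232
Best: 280 marks.

280 marks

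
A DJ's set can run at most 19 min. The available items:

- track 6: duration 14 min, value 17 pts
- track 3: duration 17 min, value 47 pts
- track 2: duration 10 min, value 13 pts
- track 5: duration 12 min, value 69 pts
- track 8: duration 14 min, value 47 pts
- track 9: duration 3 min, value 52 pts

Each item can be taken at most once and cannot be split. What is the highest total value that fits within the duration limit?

121 pts

Check high-value combinations within 19 min:
- track 5+track 9: duration 12+3=15, value 69+52=121
- track 8+track 9: duration 14+3=17, value 47+52=99
- track 5: duration 12, value 69
- track 6+track 9: duration 14+3=17, value 17+52=69
- track 2+track 9: duration 10+3=13, value 13+52=65
Best: 121 pts.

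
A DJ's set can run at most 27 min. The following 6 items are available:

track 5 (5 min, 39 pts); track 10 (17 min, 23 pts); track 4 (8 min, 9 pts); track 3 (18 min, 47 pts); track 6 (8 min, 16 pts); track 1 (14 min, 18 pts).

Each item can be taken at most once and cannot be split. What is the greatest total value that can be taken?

Check high-value combinations within 27 min:
- track 5+track 3: duration 5+18=23, value 39+47=86
- track 5+track 6+track 1: duration 5+8+14=27, value 39+16+18=73
- track 5+track 4+track 1: duration 5+8+14=27, value 39+9+18=66
Best: 86 pts.

86 pts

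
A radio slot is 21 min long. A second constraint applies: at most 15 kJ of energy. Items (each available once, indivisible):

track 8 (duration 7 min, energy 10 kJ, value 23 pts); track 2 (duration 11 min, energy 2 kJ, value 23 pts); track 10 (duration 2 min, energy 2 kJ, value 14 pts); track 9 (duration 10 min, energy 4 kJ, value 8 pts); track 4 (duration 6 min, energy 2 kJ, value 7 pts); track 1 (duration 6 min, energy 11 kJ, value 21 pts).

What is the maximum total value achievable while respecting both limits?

60 pts

Feasible sets respecting both limits:
- track 8+track 2+track 10: duration 20, energy 14, value 60
- track 2+track 10+track 1: duration 19, energy 15, value 58
- track 8+track 2: duration 18, energy 12, value 46
- track 8+track 10+track 4: duration 15, energy 14, value 44
Best: 60 pts.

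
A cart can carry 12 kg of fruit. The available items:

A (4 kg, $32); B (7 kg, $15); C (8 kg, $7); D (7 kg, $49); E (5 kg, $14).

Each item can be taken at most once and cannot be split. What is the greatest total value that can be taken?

$81

This is a 0/1 knapsack; check combinations near the capacity.
- A+D: weight 4+7=11, value 32+49=81
- D+E: weight 7+5=12, value 49+14=63
- D: weight 7, value 49
- A+B: weight 4+7=11, value 32+15=47
Best: $81.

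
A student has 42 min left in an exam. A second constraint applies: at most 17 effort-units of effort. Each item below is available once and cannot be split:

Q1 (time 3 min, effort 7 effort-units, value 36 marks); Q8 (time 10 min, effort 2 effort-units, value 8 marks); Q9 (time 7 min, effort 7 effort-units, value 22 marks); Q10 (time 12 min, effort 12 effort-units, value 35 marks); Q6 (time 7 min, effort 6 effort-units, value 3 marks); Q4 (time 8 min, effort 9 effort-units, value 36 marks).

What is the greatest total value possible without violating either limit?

72 marks

Feasible sets respecting both limits:
- Q1+Q4: time 11, effort 16, value 72
- Q1+Q8+Q9: time 20, effort 16, value 66
- Q1+Q9: time 10, effort 14, value 58
Best: 72 marks.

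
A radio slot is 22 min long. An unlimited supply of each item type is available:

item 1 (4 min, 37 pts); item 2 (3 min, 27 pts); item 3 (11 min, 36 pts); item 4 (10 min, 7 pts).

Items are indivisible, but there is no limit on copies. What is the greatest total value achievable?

202 pts

Best value-per-unit is item 1 at 37/4; filling with it alone gives 5×37 = 185.
Optimal mix: 4×item 1 + 2×item 2 → duration 22, value 202.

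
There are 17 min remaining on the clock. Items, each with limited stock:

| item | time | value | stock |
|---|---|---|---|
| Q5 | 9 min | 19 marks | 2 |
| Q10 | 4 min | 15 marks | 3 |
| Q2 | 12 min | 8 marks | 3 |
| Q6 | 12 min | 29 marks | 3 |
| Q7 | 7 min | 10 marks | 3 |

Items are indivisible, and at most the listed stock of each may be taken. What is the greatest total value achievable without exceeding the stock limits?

Top feasible selections:
- 1×Q5 + 2×Q10: time 17, value 49
- 3×Q10: time 12, value 45
- 1×Q10 + 1×Q6: time 16, value 44
Best: 49 marks.

49 marks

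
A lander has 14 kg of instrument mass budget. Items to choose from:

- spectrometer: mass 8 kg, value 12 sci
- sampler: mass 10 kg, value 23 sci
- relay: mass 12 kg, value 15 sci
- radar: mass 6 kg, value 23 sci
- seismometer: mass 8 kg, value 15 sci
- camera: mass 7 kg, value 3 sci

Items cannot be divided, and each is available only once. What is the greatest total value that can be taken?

38 sci

This is a 0/1 knapsack; check combinations near the capacity.
- radar+seismometer: mass 6+8=14, value 23+15=38
- spectrometer+radar: mass 8+6=14, value 12+23=35
- radar+camera: mass 6+7=13, value 23+3=26
Best: 38 sci.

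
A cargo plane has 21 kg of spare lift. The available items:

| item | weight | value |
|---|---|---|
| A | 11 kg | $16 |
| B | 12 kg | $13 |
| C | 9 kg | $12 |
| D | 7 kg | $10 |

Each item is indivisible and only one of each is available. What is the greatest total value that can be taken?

Check high-value combinations within 21 kg:
- A+C: weight 11+9=20, value 16+12=28
- A+D: weight 11+7=18, value 16+10=26
- B+C: weight 12+9=21, value 13+12=25
- B+D: weight 12+7=19, value 13+10=23
- C+D: weight 9+7=16, value 12+10=22
Best: $28.

$28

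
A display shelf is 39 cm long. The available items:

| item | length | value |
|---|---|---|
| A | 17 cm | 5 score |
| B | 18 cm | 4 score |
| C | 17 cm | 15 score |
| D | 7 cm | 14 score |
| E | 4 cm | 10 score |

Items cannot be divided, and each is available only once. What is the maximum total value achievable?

Check high-value combinations within 39 cm:
- C+D+E: length 17+7+4=28, value 15+14+10=39
- A+C+E: length 17+17+4=38, value 5+15+10=30
- C+D: length 17+7=24, value 15+14=29
Best: 39 score.

39 score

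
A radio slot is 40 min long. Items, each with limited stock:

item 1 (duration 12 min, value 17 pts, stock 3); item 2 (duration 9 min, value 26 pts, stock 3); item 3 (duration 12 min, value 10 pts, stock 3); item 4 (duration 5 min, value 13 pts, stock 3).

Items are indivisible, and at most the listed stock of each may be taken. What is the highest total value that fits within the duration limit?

Best selections within duration 40 and stock limits:
- 3×item 2 + 2×item 4: duration 37, value 104
- 1×item 1 + 3×item 2: duration 39, value 95
- 1×item 1 + 2×item 2 + 2×item 4: duration 40, value 95
Best: 104 pts.

104 pts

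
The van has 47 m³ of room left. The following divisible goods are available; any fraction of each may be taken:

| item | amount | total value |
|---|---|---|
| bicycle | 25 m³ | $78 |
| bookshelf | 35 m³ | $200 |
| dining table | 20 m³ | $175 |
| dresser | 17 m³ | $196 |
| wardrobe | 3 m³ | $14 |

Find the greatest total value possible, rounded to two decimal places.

428.14

Take in order of value per unit:
- dresser (196/17 per unit): all 17 → value 196, running total 196.00
- dining table (175/20 per unit): all 20 → value 175, running total 371.00
- bookshelf (200/35 per unit): 10 of 35 → value 10×200/35 = 57.1429, running total 428.14
Total 428.14.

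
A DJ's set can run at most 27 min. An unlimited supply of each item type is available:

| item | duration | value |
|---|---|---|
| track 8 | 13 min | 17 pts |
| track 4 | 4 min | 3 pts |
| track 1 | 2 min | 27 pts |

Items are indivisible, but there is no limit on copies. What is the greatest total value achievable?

Best value-per-unit is track 1 at 27/2, and filling with it alone uses duration 13×2=26. No mix of the others beats 13×27 = 351.

351 pts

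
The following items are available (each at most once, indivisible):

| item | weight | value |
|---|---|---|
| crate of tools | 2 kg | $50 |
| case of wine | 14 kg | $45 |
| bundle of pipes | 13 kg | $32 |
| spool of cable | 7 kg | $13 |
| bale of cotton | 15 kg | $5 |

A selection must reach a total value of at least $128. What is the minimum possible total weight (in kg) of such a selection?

36

Subsets with value ≥ 128, sorted by total weight:
- crate of tools+case of wine+bundle of pipes+spool of cable: weight 36, value 140
- crate of tools+case of wine+bundle of pipes+bale of cotton: weight 44, value 132
- crate of tools+case of wine+bundle of pipes+spool of cable+bale of cotton: weight 51, value 145
Minimum weight: 36 kg.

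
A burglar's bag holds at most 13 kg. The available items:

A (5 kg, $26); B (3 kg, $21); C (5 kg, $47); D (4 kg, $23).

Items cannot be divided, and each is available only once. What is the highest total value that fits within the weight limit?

$94

Check high-value combinations within 13 kg:
- A+B+C: weight 5+3+5=13, value 26+21+47=94
- B+C+D: weight 3+5+4=12, value 21+47+23=91
- A+C: weight 5+5=10, value 26+47=73
- C+D: weight 5+4=9, value 47+23=70
- A+B+D: weight 5+3+4=12, value 26+21+23=70
Best: $94.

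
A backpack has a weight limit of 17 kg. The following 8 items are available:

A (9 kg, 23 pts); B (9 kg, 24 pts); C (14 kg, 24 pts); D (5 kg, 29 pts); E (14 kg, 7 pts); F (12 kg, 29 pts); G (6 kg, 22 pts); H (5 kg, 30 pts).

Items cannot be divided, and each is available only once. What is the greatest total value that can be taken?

81 pts

Check high-value combinations within 17 kg:
- D+G+H: weight 5+6+5=16, value 29+22+30=81
- D+H: weight 5+5=10, value 29+30=59
- F+H: weight 12+5=17, value 29+30=59
- D+F: weight 5+12=17, value 29+29=58
Best: 81 pts.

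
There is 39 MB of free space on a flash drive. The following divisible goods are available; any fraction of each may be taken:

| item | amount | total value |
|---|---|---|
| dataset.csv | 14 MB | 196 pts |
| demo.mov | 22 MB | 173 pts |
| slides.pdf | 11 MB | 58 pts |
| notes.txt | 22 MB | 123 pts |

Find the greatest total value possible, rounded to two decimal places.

385.77

Take in order of value per unit:
- dataset.csv (196/14 per unit): all 14 → value 196, running total 196.00
- demo.mov (173/22 per unit): all 22 → value 173, running total 369.00
- notes.txt (123/22 per unit): 3 of 22 → value 3×123/22 = 16.7727, running total 385.77
Total 385.77.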